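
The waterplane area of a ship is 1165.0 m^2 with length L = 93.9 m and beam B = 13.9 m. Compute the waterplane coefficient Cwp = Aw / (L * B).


Formula: Cwp = Aw / (L * B)
Step 1 — L * B = 93.9 * 13.9 = 1305.21 m^2
Step 2 — Cwp = 1165.0 / 1305.21 ≈ 0.89258 (5 s.f.)

0.89258


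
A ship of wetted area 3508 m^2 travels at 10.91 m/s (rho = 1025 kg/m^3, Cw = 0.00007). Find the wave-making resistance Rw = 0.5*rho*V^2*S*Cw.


Formula: Rw = 0.5 * rho * V^2 * S * Cw
Step 1 — V^2 = 10.91^2 = 119.0281
Step 2 — 0.5 * rho * V^2 = 0.5 * 1025 * 119.0281 = 61001.90125
Step 3 — Rw = 61001.90125 * 3508 * 0.00007 ≈ 14980 N (5 s.f.)

14980 N


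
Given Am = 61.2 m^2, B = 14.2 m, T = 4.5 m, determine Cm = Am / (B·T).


Formula: Cm = Am / (B * T)
Step 1 — B * T = 14.2 * 4.5 = 63.9 m^2
Step 2 — Cm = 61.2 / 63.9 ≈ 0.95775 (5 s.f.)

0.95775


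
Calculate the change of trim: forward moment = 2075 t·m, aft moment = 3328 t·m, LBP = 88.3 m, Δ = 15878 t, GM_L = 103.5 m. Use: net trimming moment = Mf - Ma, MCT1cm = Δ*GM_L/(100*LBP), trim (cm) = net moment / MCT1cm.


Formula: net trimming moment = Mf - Ma; MCT1cm = Δ*GM_L/(100*LBP); trim = net moment / MCT1cm
Step 1 — net trimming moment = 2075 - 3328 = -1253 t·m
Step 2 — MCT1cm = 15878 * 103.5 / (100 * 88.3) = 186.1125 t·m/cm
Step 3 — trim = -1253 / 186.1125 ≈ -6.7325 cm (5 s.f.)

-6.7325 cm


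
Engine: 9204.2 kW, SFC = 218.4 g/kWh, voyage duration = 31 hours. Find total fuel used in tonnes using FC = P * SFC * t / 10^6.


Formula: FC (tonnes) = P * SFC * t / 1,000,000
Step 1 — P * SFC * t = 9204.2 * 218.4 * 31 = 62316115.68 g
Step 2 — FC (tonnes) = 62316115.68 / 1,000,000 ≈ 62.316 tonnes (5 s.f.)

62.316 tonnes


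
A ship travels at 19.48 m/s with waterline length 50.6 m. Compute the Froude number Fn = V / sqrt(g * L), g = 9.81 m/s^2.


Formula: Fn = V / sqrt(g * L)
Step 1 — g * L = 9.81 * 50.6 = 496.386
Step 2 — sqrt(g * L) = sqrt(496.386) = 22.279722
Step 3 — Fn = 19.48 / 22.279722 ≈ 0.87434 (5 s.f.)

0.87434


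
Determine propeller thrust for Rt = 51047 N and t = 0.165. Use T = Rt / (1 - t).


Formula: T = Rt / (1 - t)
Step 1 — (1 - t) = 1 - 0.165 = 0.835
Step 2 — T = 51047 / 0.835 ≈ 61134 N (5 s.f.)

61134 N


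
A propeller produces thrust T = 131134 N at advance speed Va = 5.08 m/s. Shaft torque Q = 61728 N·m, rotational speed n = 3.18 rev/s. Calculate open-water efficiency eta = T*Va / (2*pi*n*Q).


Formula: eta = T * Va / (2 * pi * n * Q)
Step 1 — numerator = T * Va = 131134 * 5.08 = 666160.72
Step 2 — 2 * pi * n = 2 * pi * 3.18 = 19.980529
Step 3 — denominator = 19.980529 * 61728 = 1233358.09
Step 4 — eta = 666160.72 / 1233358.09 ≈ 0.54012 (5 s.f.)

0.54012


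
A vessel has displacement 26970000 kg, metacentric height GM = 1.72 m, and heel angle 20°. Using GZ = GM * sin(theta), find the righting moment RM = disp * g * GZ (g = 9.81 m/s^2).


Formula: GZ = GM * sin(theta); RM = disp * g * GZ
Step 1 — GZ = 1.72 * sin(20°) = 1.72 * 0.34202 = 0.588274 m
Step 2 — RM = 26970000 * 9.81 * 0.588274 ≈ 155640000 N·m (5 s.f.)

155640000 N·m


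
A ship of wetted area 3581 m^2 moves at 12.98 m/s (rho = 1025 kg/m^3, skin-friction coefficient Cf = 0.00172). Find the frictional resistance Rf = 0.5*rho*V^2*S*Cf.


Formula: Rf = 0.5 * rho * V^2 * S * Cf
Step 1 — V^2 = 12.98^2 = 168.4804
Step 2 — 0.5 * rho * V^2 = 0.5 * 1025 * 168.4804 = 86346.205
Step 3 — Rf = 86346.205 * 3581 * 0.00172 ≈ 531830 N (5 s.f.)

531830 N


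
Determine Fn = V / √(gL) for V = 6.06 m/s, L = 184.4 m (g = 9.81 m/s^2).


Formula: Fn = V / sqrt(g * L)
Step 1 — g * L = 9.81 * 184.4 = 1808.964
Step 2 — sqrt(g * L) = sqrt(1808.964) = 42.531917
Step 3 — Fn = 6.06 / 42.531917 ≈ 0.14248 (5 s.f.)

0.14248


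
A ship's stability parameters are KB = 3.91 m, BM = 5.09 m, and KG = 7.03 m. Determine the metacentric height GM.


Formula: GM = KB + BM - KG
Step 1 — KM = KB + BM = 3.91 + 5.09 = 9.0 m
Step 2 — GM = KM - KG = 9.0 - 7.03 = 1.97 m

1.97 m


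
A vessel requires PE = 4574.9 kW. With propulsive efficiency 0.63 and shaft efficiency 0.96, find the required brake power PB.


Formula: PB = PE / (eta_D * eta_S)
Step 1 — combined efficiency = eta_D * eta_S = 0.63 * 0.96 = 0.6048
Step 2 — PB = 4574.9 / 0.6048 ≈ 7564.3 kW (5 s.f.)

7564.3 kW


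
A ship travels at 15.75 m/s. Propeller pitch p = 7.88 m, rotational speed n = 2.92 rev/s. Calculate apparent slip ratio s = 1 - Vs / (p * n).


Formula: s = 1 - Vs / (p * n)
Step 1 — p * n = 7.88 * 2.92 = 23.0096
Step 2 — Vs / (p*n) = 15.75 / 23.0096 = 0.684497 (6 d.p.)
Step 3 — s = 1 - 0.684497 = 0.315503

0.315503


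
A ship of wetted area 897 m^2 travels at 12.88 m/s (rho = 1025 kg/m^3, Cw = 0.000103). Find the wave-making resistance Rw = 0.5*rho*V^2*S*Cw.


Formula: Rw = 0.5 * rho * V^2 * S * Cw
Step 1 — V^2 = 12.88^2 = 165.8944
Step 2 — 0.5 * rho * V^2 = 0.5 * 1025 * 165.8944 = 85020.88
Step 3 — Rw = 85020.88 * 897 * 0.000103 ≈ 7855.2 N (5 s.f.)

7855.2 N


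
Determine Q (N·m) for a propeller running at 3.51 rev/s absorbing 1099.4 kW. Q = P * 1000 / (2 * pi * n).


Formula: Q = P_W / (2 * pi * n)
Step 1 — P_W = 1099.4 kW * 1000 = 1099400.0 W
Step 2 — 2 * pi * n = 2 * pi * 3.51 = 22.05398
Step 3 — Q = 1099400.0 / 22.05398 ≈ 49850 N·m (5 s.f.)

49850 N·m


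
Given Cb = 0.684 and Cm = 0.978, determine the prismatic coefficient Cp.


Formula: Cp = Cb / Cm
Substituting: Cp = 0.684 / 0.978
Result: Cp ≈ 0.69939 (5 s.f.)

0.69939


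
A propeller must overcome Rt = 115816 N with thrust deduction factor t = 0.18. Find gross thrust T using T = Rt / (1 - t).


Formula: T = Rt / (1 - t)
Step 1 — (1 - t) = 1 - 0.18 = 0.82
Step 2 — T = 115816 / 0.82 ≈ 141240 N (5 s.f.)

141240 N


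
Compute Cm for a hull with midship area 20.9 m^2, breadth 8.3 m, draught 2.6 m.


Formula: Cm = Am / (B * T)
Step 1 — B * T = 8.3 * 2.6 = 21.58 m^2
Step 2 — Cm = 20.9 / 21.58 ≈ 0.96849 (5 s.f.)

0.96849


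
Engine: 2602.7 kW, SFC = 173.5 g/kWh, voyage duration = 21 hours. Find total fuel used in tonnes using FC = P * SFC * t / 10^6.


Formula: FC (tonnes) = P * SFC * t / 1,000,000
Step 1 — P * SFC * t = 2602.7 * 173.5 * 21 = 9482937.45 g
Step 2 — FC (tonnes) = 9482937.45 / 1,000,000 ≈ 9.4829 tonnes (5 s.f.)

9.4829 tonnes


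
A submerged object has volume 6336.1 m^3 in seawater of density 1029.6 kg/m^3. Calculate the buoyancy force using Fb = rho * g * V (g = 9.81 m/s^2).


Formula: Fb = rho * g * V
Substituting: Fb = 1029.6 * 9.81 * 6336.1
Intermediate: 1029.6 * 9.81 = 10100.376
Result: Fb = 10100.376 * 6336.1 ≈ 63997000 N (5 s.f.)

63997000 N


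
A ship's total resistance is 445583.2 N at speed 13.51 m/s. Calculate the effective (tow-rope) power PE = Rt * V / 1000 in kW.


Formula: PE = Rt * V / 1000 (kW)
Step 1 — PE (W) = 445583.2 * 13.51 = 6019829.032 W
Step 2 — PE (kW) = 6019829.032 / 1000 ≈ 6019.8 kW (5 s.f.)

6019.8 kW


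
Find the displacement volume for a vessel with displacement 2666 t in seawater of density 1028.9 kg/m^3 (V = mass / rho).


Formula: V = mass / rho
Step 1 — convert tonnes to kg: 2666 t * 1000 = 2666000 kg
Step 2 — V = 2666000 / 1028.9 ≈ 2591.1 m^3 (5 s.f.)

2591.1 m^3


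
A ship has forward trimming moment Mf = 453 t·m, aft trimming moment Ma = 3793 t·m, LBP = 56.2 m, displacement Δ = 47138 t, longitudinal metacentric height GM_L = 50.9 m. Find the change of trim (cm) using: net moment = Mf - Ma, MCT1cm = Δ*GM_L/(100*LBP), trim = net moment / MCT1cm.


Formula: net trimming moment = Mf - Ma; MCT1cm = Δ*GM_L/(100*LBP); trim = net moment / MCT1cm
Step 1 — net trimming moment = 453 - 3793 = -3340 t·m
Step 2 — MCT1cm = 47138 * 50.9 / (100 * 56.2) = 426.926 t·m/cm
Step 3 — trim = -3340 / 426.926 ≈ -7.8234 cm (5 s.f.)

-7.8234 cm


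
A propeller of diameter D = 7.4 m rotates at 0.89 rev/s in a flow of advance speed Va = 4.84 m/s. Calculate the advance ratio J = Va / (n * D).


Formula: J = Va / (n * D)
Step 1 — n * D = 0.89 * 7.4 = 6.586
Step 2 — J = 4.84 / 6.586 ≈ 0.73489 (5 s.f.)

0.73489


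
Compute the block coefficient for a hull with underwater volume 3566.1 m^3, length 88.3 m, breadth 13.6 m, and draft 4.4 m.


Formula: Cb = V / (L * B * T)
Step 1 — L * B * T = 88.3 * 13.6 * 4.4 = 5283.872 m^3
Step 2 — Cb = 3566.1 / 5283.872 ≈ 0.67490 (5 s.f.)

0.67490


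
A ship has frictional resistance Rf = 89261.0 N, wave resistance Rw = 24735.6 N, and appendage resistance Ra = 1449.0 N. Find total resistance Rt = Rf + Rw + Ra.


Formula: Rt = Rf + Rw + Ra
Substituting: Rt = 89261.0 + 24735.6 + 1449.0
Result: Rt = 115445.6 N

115445.6 N


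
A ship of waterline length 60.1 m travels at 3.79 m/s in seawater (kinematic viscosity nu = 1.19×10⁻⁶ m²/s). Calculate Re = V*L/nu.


Formula: Re = V * L / nu
Step 1 — V * L = 3.79 * 60.1 = 227.779 m^2/s
Step 2 — Re = 227.779 / 1.19e-6 = 1.91e+08

1.91e+08


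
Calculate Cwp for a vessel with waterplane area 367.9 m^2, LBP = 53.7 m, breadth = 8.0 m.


Formula: Cwp = Aw / (L * B)
Step 1 — L * B = 53.7 * 8.0 = 429.6 m^2
Step 2 — Cwp = 367.9 / 429.6 ≈ 0.85638 (5 s.f.)

0.85638


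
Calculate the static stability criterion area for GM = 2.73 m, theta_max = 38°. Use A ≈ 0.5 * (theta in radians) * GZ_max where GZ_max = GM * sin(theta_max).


Formula: GZ_max = GM * sin(theta); Area = 0.5 * theta_rad * GZ_max
Step 1 — GZ_max = 2.73 * sin(38°) = 2.73 * 0.615661 = 1.680755 m
Step 2 — theta_rad = 38 * pi/180 = 0.663225 rad
Step 3 — Area = 0.5 * 0.663225 * 1.680755 ≈ 0.55736 m·rad (5 s.f.)

0.55736 m·rad


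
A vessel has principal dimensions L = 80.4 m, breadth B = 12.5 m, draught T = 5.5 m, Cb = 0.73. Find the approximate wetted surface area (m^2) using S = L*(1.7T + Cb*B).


Formula: S = 1.7*L*T + V/T with V = Cb*L*B*T, i.e. S = L * (1.7*T + Cb*B)
Step 1 — 1.7*T = 1.7 * 5.5 = 9.35 m
Step 2 — Cb*B = 0.73 * 12.5 = 9.125 m
Step 3 — 1.7*T + Cb*B = 9.35 + 9.125 = 18.475 m
Step 4 — S = 80.4 * 18.475 ≈ 1485.4 m^2 (5 s.f.)

1485.4 m^2


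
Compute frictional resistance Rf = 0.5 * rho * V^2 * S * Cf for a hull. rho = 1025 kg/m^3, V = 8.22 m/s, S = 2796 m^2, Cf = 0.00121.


Formula: Rf = 0.5 * rho * V^2 * S * Cf
Step 1 — V^2 = 8.22^2 = 67.5684
Step 2 — 0.5 * rho * V^2 = 0.5 * 1025 * 67.5684 = 34628.805
Step 3 — Rf = 34628.805 * 2796 * 0.00121 ≈ 117150 N (5 s.f.)

117150 N


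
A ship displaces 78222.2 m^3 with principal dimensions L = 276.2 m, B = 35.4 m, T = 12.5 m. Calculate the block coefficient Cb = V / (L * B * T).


Formula: Cb = V / (L * B * T)
Step 1 — L * B * T = 276.2 * 35.4 * 12.5 = 122218.5 m^3
Step 2 — Cb = 78222.2 / 122218.5 ≈ 0.64002 (5 s.f.)

0.64002


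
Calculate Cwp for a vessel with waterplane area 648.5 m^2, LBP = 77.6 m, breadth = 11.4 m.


Formula: Cwp = Aw / (L * B)
Step 1 — L * B = 77.6 * 11.4 = 884.64 m^2
Step 2 — Cwp = 648.5 / 884.64 ≈ 0.73307 (5 s.f.)

0.73307


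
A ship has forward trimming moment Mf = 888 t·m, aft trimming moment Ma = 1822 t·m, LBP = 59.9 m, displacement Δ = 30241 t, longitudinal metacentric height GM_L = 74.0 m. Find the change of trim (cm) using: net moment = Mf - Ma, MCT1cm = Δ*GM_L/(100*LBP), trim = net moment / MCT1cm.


Formula: net trimming moment = Mf - Ma; MCT1cm = Δ*GM_L/(100*LBP); trim = net moment / MCT1cm
Step 1 — net trimming moment = 888 - 1822 = -934 t·m
Step 2 — MCT1cm = 30241 * 74.0 / (100 * 59.9) = 373.595 t·m/cm
Step 3 — trim = -934 / 373.595 ≈ -2.5000 cm (5 s.f.)

-2.5000 cm


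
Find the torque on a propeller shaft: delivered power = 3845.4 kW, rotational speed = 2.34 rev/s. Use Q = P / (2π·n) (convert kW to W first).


Formula: Q = P_W / (2 * pi * n)
Step 1 — P_W = 3845.4 kW * 1000 = 3845400.0 W
Step 2 — 2 * pi * n = 2 * pi * 2.34 = 14.702654
Step 3 — Q = 3845400.0 / 14.702654 ≈ 261540 N·m (5 s.f.)

261540 N·m


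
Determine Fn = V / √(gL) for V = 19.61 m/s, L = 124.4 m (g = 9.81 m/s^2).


Formula: Fn = V / sqrt(g * L)
Step 1 — g * L = 9.81 * 124.4 = 1220.364
Step 2 — sqrt(g * L) = sqrt(1220.364) = 34.933709
Step 3 — Fn = 19.61 / 34.933709 ≈ 0.56135 (5 s.f.)

0.56135


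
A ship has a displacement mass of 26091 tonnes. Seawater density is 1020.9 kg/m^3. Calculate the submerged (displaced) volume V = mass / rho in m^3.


Formula: V = mass / rho
Step 1 — convert tonnes to kg: 26091 t * 1000 = 26091000 kg
Step 2 — V = 26091000 / 1020.9 ≈ 25557 m^3 (5 s.f.)

25557 m^3


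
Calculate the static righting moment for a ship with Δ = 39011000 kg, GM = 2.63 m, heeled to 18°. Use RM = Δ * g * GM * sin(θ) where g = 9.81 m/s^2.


Formula: GZ = GM * sin(theta); RM = disp * g * GZ
Step 1 — GZ = 2.63 * sin(18°) = 2.63 * 0.309017 = 0.812715 m
Step 2 — RM = 39011000 * 9.81 * 0.812715 ≈ 311020000 N·m (5 s.f.)

311020000 N·m


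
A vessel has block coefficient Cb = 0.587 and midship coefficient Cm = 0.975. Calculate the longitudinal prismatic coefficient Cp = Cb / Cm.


Formula: Cp = Cb / Cm
Substituting: Cp = 0.587 / 0.975
Result: Cp ≈ 0.60205 (5 s.f.)

0.60205


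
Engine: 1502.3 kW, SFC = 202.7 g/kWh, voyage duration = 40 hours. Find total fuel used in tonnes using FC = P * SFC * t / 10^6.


Formula: FC (tonnes) = P * SFC * t / 1,000,000
Step 1 — P * SFC * t = 1502.3 * 202.7 * 40 = 12180648.4 g
Step 2 — FC (tonnes) = 12180648.4 / 1,000,000 ≈ 12.181 tonnes (5 s.f.)

12.181 tonnes


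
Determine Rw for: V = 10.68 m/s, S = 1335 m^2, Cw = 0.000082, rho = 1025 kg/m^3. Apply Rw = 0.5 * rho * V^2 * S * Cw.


Formula: Rw = 0.5 * rho * V^2 * S * Cw
Step 1 — V^2 = 10.68^2 = 114.0624
Step 2 — 0.5 * rho * V^2 = 0.5 * 1025 * 114.0624 = 58456.98
Step 3 — Rw = 58456.98 * 1335 * 0.000082 ≈ 6399.3 N (5 s.f.)

6399.3 N


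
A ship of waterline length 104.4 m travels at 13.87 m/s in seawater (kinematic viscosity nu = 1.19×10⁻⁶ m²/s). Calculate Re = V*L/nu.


Formula: Re = V * L / nu
Step 1 — V * L = 13.87 * 104.4 = 1448.028 m^2/s
Step 2 — Re = 1448.028 / 1.19e-6 = 1.22e+09

1.22e+09


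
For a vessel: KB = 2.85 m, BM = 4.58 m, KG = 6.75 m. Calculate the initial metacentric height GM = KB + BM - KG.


Formula: GM = KB + BM - KG
Step 1 — KM = KB + BM = 2.85 + 4.58 = 7.43 m
Step 2 — GM = KM - KG = 7.43 - 6.75 = 0.68 m

0.68 m


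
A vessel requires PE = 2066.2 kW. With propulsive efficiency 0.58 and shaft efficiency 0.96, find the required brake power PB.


Formula: PB = PE / (eta_D * eta_S)
Step 1 — combined efficiency = eta_D * eta_S = 0.58 * 0.96 = 0.5568
Step 2 — PB = 2066.2 / 0.5568 ≈ 3710.8 kW (5 s.f.)

3710.8 kW


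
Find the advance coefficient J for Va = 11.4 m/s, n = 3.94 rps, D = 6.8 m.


Formula: J = Va / (n * D)
Step 1 — n * D = 3.94 * 6.8 = 26.792
Step 2 — J = 11.4 / 26.792 ≈ 0.42550 (5 s.f.)

0.42550


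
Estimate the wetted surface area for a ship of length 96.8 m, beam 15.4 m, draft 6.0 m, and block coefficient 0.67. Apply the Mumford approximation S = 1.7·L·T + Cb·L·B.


Formula: S = 1.7*L*T + V/T with V = Cb*L*B*T, i.e. S = L * (1.7*T + Cb*B)
Step 1 — 1.7*T = 1.7 * 6.0 = 10.2 m
Step 2 — Cb*B = 0.67 * 15.4 = 10.318 m
Step 3 — 1.7*T + Cb*B = 10.2 + 10.318 = 20.518 m
Step 4 — S = 96.8 * 20.518 ≈ 1986.1 m^2 (5 s.f.)

1986.1 m^2


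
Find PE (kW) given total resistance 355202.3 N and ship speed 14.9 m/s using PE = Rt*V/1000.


Formula: PE = Rt * V / 1000 (kW)
Step 1 — PE (W) = 355202.3 * 14.9 = 5292514.27 W
Step 2 — PE (kW) = 5292514.27 / 1000 ≈ 5292.5 kW (5 s.f.)

5292.5 kW


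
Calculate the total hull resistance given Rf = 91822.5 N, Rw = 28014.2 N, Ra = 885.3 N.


Formula: Rt = Rf + Rw + Ra
Substituting: Rt = 91822.5 + 28014.2 + 885.3
Result: Rt = 120722.0 N

120722.0 N


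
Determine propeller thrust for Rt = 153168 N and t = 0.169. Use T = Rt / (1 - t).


Formula: T = Rt / (1 - t)
Step 1 — (1 - t) = 1 - 0.169 = 0.831
Step 2 — T = 153168 / 0.831 ≈ 184320 N (5 s.f.)

184320 N


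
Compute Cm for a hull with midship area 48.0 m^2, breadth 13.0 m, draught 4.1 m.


Formula: Cm = Am / (B * T)
Step 1 — B * T = 13.0 * 4.1 = 53.3 m^2
Step 2 — Cm = 48.0 / 53.3 ≈ 0.90056 (5 s.f.)

0.90056


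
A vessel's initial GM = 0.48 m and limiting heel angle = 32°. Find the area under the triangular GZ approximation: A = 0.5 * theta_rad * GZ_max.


Formula: GZ_max = GM * sin(theta); Area = 0.5 * theta_rad * GZ_max
Step 1 — GZ_max = 0.48 * sin(32°) = 0.48 * 0.529919 = 0.254361 m
Step 2 — theta_rad = 32 * pi/180 = 0.558505 rad
Step 3 — Area = 0.5 * 0.558505 * 0.254361 ≈ 0.071031 m·rad (5 s.f.)

0.071031 m·rad


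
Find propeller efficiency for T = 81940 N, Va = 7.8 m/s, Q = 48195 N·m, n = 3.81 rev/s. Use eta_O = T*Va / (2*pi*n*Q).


Formula: eta = T * Va / (2 * pi * n * Q)
Step 1 — numerator = T * Va = 81940 * 7.8 = 639132.0
Step 2 — 2 * pi * n = 2 * pi * 3.81 = 23.938936
Step 3 — denominator = 23.938936 * 48195 = 1153737.02
Step 4 — eta = 639132.0 / 1153737.02 ≈ 0.55397 (5 s.f.)

0.55397


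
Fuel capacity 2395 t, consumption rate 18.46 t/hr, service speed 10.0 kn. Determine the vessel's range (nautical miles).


Formula: endurance = fuel / rate; range = endurance * speed
Step 1 — endurance = 2395 / 18.46 = 129.74 hours
Step 2 — range = 129.74 * 10.0 ≈ 1297.4 nautical miles (5 s.f.)

1297.4 NM


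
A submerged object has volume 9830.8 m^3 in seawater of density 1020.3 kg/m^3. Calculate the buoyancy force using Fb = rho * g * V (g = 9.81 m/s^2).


Formula: Fb = rho * g * V
Substituting: Fb = 1020.3 * 9.81 * 9830.8
Intermediate: 1020.3 * 9.81 = 10009.143
Result: Fb = 10009.143 * 9830.8 ≈ 98398000 N (5 s.f.)

98398000 N


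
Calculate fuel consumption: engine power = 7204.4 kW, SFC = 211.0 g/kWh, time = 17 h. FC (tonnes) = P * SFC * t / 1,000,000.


Formula: FC (tonnes) = P * SFC * t / 1,000,000
Step 1 — P * SFC * t = 7204.4 * 211.0 * 17 = 25842182.8 g
Step 2 — FC (tonnes) = 25842182.8 / 1,000,000 ≈ 25.842 tonnes (5 s.f.)

25.842 tonnes


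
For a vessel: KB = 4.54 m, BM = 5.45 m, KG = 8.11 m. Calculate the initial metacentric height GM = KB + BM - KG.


Formula: GM = KB + BM - KG
Step 1 — KM = KB + BM = 4.54 + 5.45 = 9.99 m
Step 2 — GM = KM - KG = 9.99 - 8.11 = 1.88 m

1.88 m


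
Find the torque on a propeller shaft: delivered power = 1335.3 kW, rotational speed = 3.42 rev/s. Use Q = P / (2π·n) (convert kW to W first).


Formula: Q = P_W / (2 * pi * n)
Step 1 — P_W = 1335.3 kW * 1000 = 1335300.0 W
Step 2 — 2 * pi * n = 2 * pi * 3.42 = 21.488494
Step 3 — Q = 1335300.0 / 21.488494 ≈ 62140 N·m (5 s.f.)

62140 N·m


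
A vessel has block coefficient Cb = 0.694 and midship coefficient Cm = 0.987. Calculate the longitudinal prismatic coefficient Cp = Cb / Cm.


Formula: Cp = Cb / Cm
Substituting: Cp = 0.694 / 0.987
Result: Cp ≈ 0.70314 (5 s.f.)

0.70314


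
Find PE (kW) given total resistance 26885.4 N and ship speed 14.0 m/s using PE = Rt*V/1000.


Formula: PE = Rt * V / 1000 (kW)
Step 1 — PE (W) = 26885.4 * 14.0 = 376395.6 W
Step 2 — PE (kW) = 376395.6 / 1000 ≈ 376.40 kW (5 s.f.)

376.40 kW


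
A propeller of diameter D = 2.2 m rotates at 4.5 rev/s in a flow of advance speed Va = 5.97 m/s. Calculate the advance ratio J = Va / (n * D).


Formula: J = Va / (n * D)
Step 1 — n * D = 4.5 * 2.2 = 9.9
Step 2 — J = 5.97 / 9.9 ≈ 0.60303 (5 s.f.)

0.60303


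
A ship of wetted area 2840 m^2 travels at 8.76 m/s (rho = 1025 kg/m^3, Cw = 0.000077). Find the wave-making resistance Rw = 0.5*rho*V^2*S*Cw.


Formula: Rw = 0.5 * rho * V^2 * S * Cw
Step 1 — V^2 = 8.76^2 = 76.7376
Step 2 — 0.5 * rho * V^2 = 0.5 * 1025 * 76.7376 = 39328.02
Step 3 — Rw = 39328.02 * 2840 * 0.000077 ≈ 8600.3 N (5 s.f.)

8600.3 N


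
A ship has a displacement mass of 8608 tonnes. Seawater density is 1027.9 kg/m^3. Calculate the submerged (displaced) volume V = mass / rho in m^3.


Formula: V = mass / rho
Step 1 — convert tonnes to kg: 8608 t * 1000 = 8608000 kg
Step 2 — V = 8608000 / 1027.9 ≈ 8374.4 m^3 (5 s.f.)

8374.4 m^3


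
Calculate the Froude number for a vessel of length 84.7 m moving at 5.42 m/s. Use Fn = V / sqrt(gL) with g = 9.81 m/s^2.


Formula: Fn = V / sqrt(g * L)
Step 1 — g * L = 9.81 * 84.7 = 830.907
Step 2 — sqrt(g * L) = sqrt(830.907) = 28.825457
Step 3 — Fn = 5.42 / 28.825457 ≈ 0.18803 (5 s.f.)

0.18803


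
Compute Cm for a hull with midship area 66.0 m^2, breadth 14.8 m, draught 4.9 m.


Formula: Cm = Am / (B * T)
Step 1 — B * T = 14.8 * 4.9 = 72.52 m^2
Step 2 — Cm = 66.0 / 72.52 ≈ 0.91009 (5 s.f.)

0.91009


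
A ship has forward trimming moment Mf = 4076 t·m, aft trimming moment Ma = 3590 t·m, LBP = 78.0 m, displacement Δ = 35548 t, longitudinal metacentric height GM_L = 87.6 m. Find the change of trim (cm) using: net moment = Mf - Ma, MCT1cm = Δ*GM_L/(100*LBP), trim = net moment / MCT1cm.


Formula: net trimming moment = Mf - Ma; MCT1cm = Δ*GM_L/(100*LBP); trim = net moment / MCT1cm
Step 1 — net trimming moment = 4076 - 3590 = 486 t·m
Step 2 — MCT1cm = 35548 * 87.6 / (100 * 78.0) = 399.2314 t·m/cm
Step 3 — trim = 486 / 399.2314 ≈ 1.2173 cm (5 s.f.)

1.2173 cm


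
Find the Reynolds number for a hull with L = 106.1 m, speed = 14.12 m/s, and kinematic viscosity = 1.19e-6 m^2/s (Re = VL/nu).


Formula: Re = V * L / nu
Step 1 — V * L = 14.12 * 106.1 = 1498.132 m^2/s
Step 2 — Re = 1498.132 / 1.19e-6 = 1.26e+09

1.26e+09


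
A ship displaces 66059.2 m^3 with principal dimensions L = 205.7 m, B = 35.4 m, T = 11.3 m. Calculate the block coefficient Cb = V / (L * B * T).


Formula: Cb = V / (L * B * T)
Step 1 — L * B * T = 205.7 * 35.4 * 11.3 = 82284.114 m^3
Step 2 — Cb = 66059.2 / 82284.114 ≈ 0.80282 (5 s.f.)

0.80282


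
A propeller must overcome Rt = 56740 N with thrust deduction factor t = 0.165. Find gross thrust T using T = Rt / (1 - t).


Formula: T = Rt / (1 - t)
Step 1 — (1 - t) = 1 - 0.165 = 0.835
Step 2 — T = 56740 / 0.835 ≈ 67952 N (5 s.f.)

67952 N


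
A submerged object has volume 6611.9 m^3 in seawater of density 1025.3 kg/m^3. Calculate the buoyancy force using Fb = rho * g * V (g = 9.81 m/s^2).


Formula: Fb = rho * g * V
Substituting: Fb = 1025.3 * 9.81 * 6611.9
Intermediate: 1025.3 * 9.81 = 10058.193
Result: Fb = 10058.193 * 6611.9 ≈ 66504000 N (5 s.f.)

66504000 N


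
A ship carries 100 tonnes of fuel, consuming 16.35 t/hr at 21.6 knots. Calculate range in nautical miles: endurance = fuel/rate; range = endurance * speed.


Formula: endurance = fuel / rate; range = endurance * speed
Step 1 — endurance = 100 / 16.35 = 6.1162 hours
Step 2 — range = 6.1162 * 21.6 ≈ 132.11 nautical miles (5 s.f.)

132.11 NM


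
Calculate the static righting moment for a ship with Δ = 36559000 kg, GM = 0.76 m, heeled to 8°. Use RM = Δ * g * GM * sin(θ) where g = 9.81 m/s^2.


Formula: GZ = GM * sin(theta); RM = disp * g * GZ
Step 1 — GZ = 0.76 * sin(8°) = 0.76 * 0.139173 = 0.105771 m
Step 2 — RM = 36559000 * 9.81 * 0.105771 ≈ 37934000 N·m (5 s.f.)

37934000 N·m


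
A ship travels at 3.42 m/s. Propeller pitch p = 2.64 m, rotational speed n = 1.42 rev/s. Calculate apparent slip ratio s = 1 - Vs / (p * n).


Formula: s = 1 - Vs / (p * n)
Step 1 — p * n = 2.64 * 1.42 = 3.7488
Step 2 — Vs / (p*n) = 3.42 / 3.7488 = 0.912292 (6 d.p.)
Step 3 — s = 1 - 0.912292 = 0.087708

0.087708


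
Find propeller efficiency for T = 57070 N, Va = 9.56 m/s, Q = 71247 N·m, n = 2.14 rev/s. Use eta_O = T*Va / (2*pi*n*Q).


Formula: eta = T * Va / (2 * pi * n * Q)
Step 1 — numerator = T * Va = 57070 * 9.56 = 545589.2
Step 2 — 2 * pi * n = 2 * pi * 2.14 = 13.446017
Step 3 — denominator = 13.446017 * 71247 = 957988.37
Step 4 — eta = 545589.2 / 957988.37 ≈ 0.56952 (5 s.f.)

0.56952


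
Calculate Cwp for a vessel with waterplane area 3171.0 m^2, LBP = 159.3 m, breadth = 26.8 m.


Formula: Cwp = Aw / (L * B)
Step 1 — L * B = 159.3 * 26.8 = 4269.24 m^2
Step 2 — Cwp = 3171.0 / 4269.24 ≈ 0.74276 (5 s.f.)

0.74276


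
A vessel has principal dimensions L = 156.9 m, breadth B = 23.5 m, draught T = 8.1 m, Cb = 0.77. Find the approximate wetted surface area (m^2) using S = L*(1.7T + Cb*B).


Formula: S = 1.7*L*T + V/T with V = Cb*L*B*T, i.e. S = L * (1.7*T + Cb*B)
Step 1 — 1.7*T = 1.7 * 8.1 = 13.77 m
Step 2 — Cb*B = 0.77 * 23.5 = 18.095 m
Step 3 — 1.7*T + Cb*B = 13.77 + 18.095 = 31.865 m
Step 4 — S = 156.9 * 31.865 ≈ 4999.6 m^2 (5 s.f.)

4999.6 m^2


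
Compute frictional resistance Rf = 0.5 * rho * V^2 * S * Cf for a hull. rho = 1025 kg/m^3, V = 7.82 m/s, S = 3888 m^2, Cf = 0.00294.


Formula: Rf = 0.5 * rho * V^2 * S * Cf
Step 1 — V^2 = 7.82^2 = 61.1524
Step 2 — 0.5 * rho * V^2 = 0.5 * 1025 * 61.1524 = 31340.605
Step 3 — Rf = 31340.605 * 3888 * 0.00294 ≈ 358250 N (5 s.f.)

358250 N


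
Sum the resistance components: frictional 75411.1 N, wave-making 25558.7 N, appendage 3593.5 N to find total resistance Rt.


Formula: Rt = Rf + Rw + Ra
Substituting: Rt = 75411.1 + 25558.7 + 3593.5
Result: Rt = 104563.3 N

104563.3 N


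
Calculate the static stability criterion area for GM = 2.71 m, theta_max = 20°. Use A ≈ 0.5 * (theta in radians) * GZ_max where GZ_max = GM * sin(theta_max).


Formula: GZ_max = GM * sin(theta); Area = 0.5 * theta_rad * GZ_max
Step 1 — GZ_max = 2.71 * sin(20°) = 2.71 * 0.34202 = 0.926874 m
Step 2 — theta_rad = 20 * pi/180 = 0.349066 rad
Step 3 — Area = 0.5 * 0.349066 * 0.926874 ≈ 0.16177 m·rad (5 s.f.)

0.16177 m·rad


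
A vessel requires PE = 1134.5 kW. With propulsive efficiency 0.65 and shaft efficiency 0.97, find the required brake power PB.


Formula: PB = PE / (eta_D * eta_S)
Step 1 — combined efficiency = eta_D * eta_S = 0.65 * 0.97 = 0.6305
Step 2 — PB = 1134.5 / 0.6305 ≈ 1799.4 kW (5 s.f.)

1799.4 kW


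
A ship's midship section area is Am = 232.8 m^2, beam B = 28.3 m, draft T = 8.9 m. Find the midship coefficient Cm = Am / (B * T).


Formula: Cm = Am / (B * T)
Step 1 — B * T = 28.3 * 8.9 = 251.87 m^2
Step 2 — Cm = 232.8 / 251.87 ≈ 0.92429 (5 s.f.)

0.92429


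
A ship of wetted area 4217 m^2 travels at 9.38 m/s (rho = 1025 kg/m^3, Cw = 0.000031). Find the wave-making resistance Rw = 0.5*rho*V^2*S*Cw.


Formula: Rw = 0.5 * rho * V^2 * S * Cw
Step 1 — V^2 = 9.38^2 = 87.9844
Step 2 — 0.5 * rho * V^2 = 0.5 * 1025 * 87.9844 = 45092.005
Step 3 — Rw = 45092.005 * 4217 * 0.000031 ≈ 5894.7 N (5 s.f.)

5894.7 N


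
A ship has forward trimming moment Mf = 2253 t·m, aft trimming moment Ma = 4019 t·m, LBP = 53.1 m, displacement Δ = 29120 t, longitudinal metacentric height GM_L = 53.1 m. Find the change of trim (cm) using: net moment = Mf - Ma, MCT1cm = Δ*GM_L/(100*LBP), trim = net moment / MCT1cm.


Formula: net trimming moment = Mf - Ma; MCT1cm = Δ*GM_L/(100*LBP); trim = net moment / MCT1cm
Step 1 — net trimming moment = 2253 - 4019 = -1766 t·m
Step 2 — MCT1cm = 29120 * 53.1 / (100 * 53.1) = 291.2 t·m/cm
Step 3 — trim = -1766 / 291.2 ≈ -6.0646 cm (5 s.f.)

-6.0646 cm


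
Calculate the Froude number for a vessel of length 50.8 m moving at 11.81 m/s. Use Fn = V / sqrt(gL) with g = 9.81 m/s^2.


Formula: Fn = V / sqrt(g * L)
Step 1 — g * L = 9.81 * 50.8 = 498.348
Step 2 — sqrt(g * L) = sqrt(498.348) = 22.323709
Step 3 — Fn = 11.81 / 22.323709 ≈ 0.52903 (5 s.f.)

0.52903


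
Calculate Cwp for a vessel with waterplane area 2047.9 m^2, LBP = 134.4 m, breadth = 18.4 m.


Formula: Cwp = Aw / (L * B)
Step 1 — L * B = 134.4 * 18.4 = 2472.96 m^2
Step 2 — Cwp = 2047.9 / 2472.96 ≈ 0.82812 (5 s.f.)

0.82812


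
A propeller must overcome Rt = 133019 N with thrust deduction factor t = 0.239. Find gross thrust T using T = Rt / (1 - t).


Formula: T = Rt / (1 - t)
Step 1 — (1 - t) = 1 - 0.239 = 0.761
Step 2 — T = 133019 / 0.761 ≈ 174800 N (5 s.f.)

174800 N


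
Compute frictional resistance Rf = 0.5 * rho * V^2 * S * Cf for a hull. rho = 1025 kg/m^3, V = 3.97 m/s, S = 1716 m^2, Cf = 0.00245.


Formula: Rf = 0.5 * rho * V^2 * S * Cf
Step 1 — V^2 = 3.97^2 = 15.7609
Step 2 — 0.5 * rho * V^2 = 0.5 * 1025 * 15.7609 = 8077.46125
Step 3 — Rf = 8077.46125 * 1716 * 0.00245 ≈ 33959 N (5 s.f.)

33959 N


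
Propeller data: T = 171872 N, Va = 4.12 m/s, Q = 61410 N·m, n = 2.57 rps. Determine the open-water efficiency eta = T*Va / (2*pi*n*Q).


Formula: eta = T * Va / (2 * pi * n * Q)
Step 1 — numerator = T * Va = 171872 * 4.12 = 708112.64
Step 2 — 2 * pi * n = 2 * pi * 2.57 = 16.147786
Step 3 — denominator = 16.147786 * 61410 = 991635.54
Step 4 — eta = 708112.64 / 991635.54 ≈ 0.71409 (5 s.f.)

0.71409


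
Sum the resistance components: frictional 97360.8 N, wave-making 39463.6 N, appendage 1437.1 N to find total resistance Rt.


Formula: Rt = Rf + Rw + Ra
Substituting: Rt = 97360.8 + 39463.6 + 1437.1
Result: Rt = 138261.5 N

138261.5 N


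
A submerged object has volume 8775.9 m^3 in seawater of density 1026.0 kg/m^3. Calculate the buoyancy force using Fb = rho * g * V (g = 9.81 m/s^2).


Formula: Fb = rho * g * V
Substituting: Fb = 1026.0 * 9.81 * 8775.9
Intermediate: 1026.0 * 9.81 = 10065.06
Result: Fb = 10065.06 * 8775.9 ≈ 88330000 N (5 s.f.)

88330000 N


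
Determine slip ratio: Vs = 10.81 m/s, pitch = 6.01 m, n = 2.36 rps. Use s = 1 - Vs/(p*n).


Formula: s = 1 - Vs / (p * n)
Step 1 — p * n = 6.01 * 2.36 = 14.1836
Step 2 — Vs / (p*n) = 10.81 / 14.1836 = 0.762148 (6 d.p.)
Step 3 — s = 1 - 0.762148 = 0.237852

0.237852


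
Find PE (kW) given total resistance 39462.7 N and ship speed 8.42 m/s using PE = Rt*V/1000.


Formula: PE = Rt * V / 1000 (kW)
Step 1 — PE (W) = 39462.7 * 8.42 = 332275.934 W
Step 2 — PE (kW) = 332275.934 / 1000 ≈ 332.28 kW (5 s.f.)

332.28 kW


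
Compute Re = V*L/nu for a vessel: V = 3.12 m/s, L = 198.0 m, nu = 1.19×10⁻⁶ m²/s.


Formula: Re = V * L / nu
Step 1 — V * L = 3.12 * 198.0 = 617.76 m^2/s
Step 2 — Re = 617.76 / 1.19e-6 = 5.19e+08

5.19e+08


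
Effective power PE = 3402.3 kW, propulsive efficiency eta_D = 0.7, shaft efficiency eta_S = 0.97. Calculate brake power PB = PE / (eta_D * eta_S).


Formula: PB = PE / (eta_D * eta_S)
Step 1 — combined efficiency = eta_D * eta_S = 0.7 * 0.97 = 0.679
Step 2 — PB = 3402.3 / 0.679 ≈ 5010.8 kW (5 s.f.)

5010.8 kW


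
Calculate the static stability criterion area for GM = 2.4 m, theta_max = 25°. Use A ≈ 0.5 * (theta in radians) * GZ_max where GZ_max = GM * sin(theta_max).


Formula: GZ_max = GM * sin(theta); Area = 0.5 * theta_rad * GZ_max
Step 1 — GZ_max = 2.4 * sin(25°) = 2.4 * 0.422618 = 1.014283 m
Step 2 — theta_rad = 25 * pi/180 = 0.436332 rad
Step 3 — Area = 0.5 * 0.436332 * 1.014283 ≈ 0.22128 m·rad (5 s.f.)

0.22128 m·rad


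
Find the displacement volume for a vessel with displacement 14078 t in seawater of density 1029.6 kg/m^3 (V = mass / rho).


Formula: V = mass / rho
Step 1 — convert tonnes to kg: 14078 t * 1000 = 14078000 kg
Step 2 — V = 14078000 / 1029.6 ≈ 13673 m^3 (5 s.f.)

13673 m^3


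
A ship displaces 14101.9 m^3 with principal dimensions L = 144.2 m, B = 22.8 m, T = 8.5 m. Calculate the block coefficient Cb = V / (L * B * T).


Formula: Cb = V / (L * B * T)
Step 1 — L * B * T = 144.2 * 22.8 * 8.5 = 27945.96 m^3
Step 2 — Cb = 14101.9 / 27945.96 ≈ 0.50461 (5 s.f.)

0.50461


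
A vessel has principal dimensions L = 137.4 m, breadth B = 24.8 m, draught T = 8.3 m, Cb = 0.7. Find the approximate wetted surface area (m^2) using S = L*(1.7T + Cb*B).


Formula: S = 1.7*L*T + V/T with V = Cb*L*B*T, i.e. S = L * (1.7*T + Cb*B)
Step 1 — 1.7*T = 1.7 * 8.3 = 14.11 m
Step 2 — Cb*B = 0.7 * 24.8 = 17.36 m
Step 3 — 1.7*T + Cb*B = 14.11 + 17.36 = 31.47 m
Step 4 — S = 137.4 * 31.47 ≈ 4324.0 m^2 (5 s.f.)

4324.0 m^2


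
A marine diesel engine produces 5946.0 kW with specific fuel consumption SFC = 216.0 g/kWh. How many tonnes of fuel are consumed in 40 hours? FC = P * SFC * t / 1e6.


Formula: FC (tonnes) = P * SFC * t / 1,000,000
Step 1 — P * SFC * t = 5946.0 * 216.0 * 40 = 51373440.0 g
Step 2 — FC (tonnes) = 51373440.0 / 1,000,000 ≈ 51.373 tonnes (5 s.f.)

51.373 tonnes


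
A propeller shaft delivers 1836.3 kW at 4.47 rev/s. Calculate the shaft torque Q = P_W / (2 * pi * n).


Formula: Q = P_W / (2 * pi * n)
Step 1 — P_W = 1836.3 kW * 1000 = 1836300.0 W
Step 2 — 2 * pi * n = 2 * pi * 4.47 = 28.085838
Step 3 — Q = 1836300.0 / 28.085838 ≈ 65382 N·m (5 s.f.)

65382 N·m


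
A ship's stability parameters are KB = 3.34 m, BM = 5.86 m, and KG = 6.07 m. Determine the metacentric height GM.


Formula: GM = KB + BM - KG
Step 1 — KM = KB + BM = 3.34 + 5.86 = 9.2 m
Step 2 — GM = KM - KG = 9.2 - 6.07 = 3.13 m

3.13 m


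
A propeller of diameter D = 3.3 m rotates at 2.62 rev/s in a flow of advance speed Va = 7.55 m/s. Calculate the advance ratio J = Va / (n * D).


Formula: J = Va / (n * D)
Step 1 — n * D = 2.62 * 3.3 = 8.646
Step 2 — J = 7.55 / 8.646 ≈ 0.87324 (5 s.f.)

0.87324


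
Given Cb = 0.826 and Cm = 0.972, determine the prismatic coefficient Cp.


Formula: Cp = Cb / Cm
Substituting: Cp = 0.826 / 0.972
Result: Cp ≈ 0.84979 (5 s.f.)

0.84979


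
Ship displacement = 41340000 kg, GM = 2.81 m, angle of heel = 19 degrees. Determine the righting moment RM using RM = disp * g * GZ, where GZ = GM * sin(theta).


Formula: GZ = GM * sin(theta); RM = disp * g * GZ
Step 1 — GZ = 2.81 * sin(19°) = 2.81 * 0.325568 = 0.914846 m
Step 2 — RM = 41340000 * 9.81 * 0.914846 ≈ 371010000 N·m (5 s.f.)

371010000 N·m


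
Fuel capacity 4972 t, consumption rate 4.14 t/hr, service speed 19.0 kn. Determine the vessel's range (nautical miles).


Formula: endurance = fuel / rate; range = endurance * speed
Step 1 — endurance = 4972 / 4.14 = 1200.9662 hours
Step 2 — range = 1200.9662 * 19.0 ≈ 22818 nautical miles (5 s.f.)

22818 NM


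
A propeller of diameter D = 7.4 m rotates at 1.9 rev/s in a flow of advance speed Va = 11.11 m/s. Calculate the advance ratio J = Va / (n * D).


Formula: J = Va / (n * D)
Step 1 — n * D = 1.9 * 7.4 = 14.06
Step 2 — J = 11.11 / 14.06 ≈ 0.79018 (5 s.f.)

0.79018


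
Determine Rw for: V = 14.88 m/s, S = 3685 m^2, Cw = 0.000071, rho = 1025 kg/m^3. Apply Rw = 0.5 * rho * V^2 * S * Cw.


Formula: Rw = 0.5 * rho * V^2 * S * Cw
Step 1 — V^2 = 14.88^2 = 221.4144
Step 2 — 0.5 * rho * V^2 = 0.5 * 1025 * 221.4144 = 113474.88
Step 3 — Rw = 113474.88 * 3685 * 0.000071 ≈ 29689 N (5 s.f.)

29689 N


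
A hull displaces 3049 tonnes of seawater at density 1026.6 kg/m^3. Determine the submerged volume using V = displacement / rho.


Formula: V = mass / rho
Step 1 — convert tonnes to kg: 3049 t * 1000 = 3049000 kg
Step 2 — V = 3049000 / 1026.6 ≈ 2970.0 m^3 (5 s.f.)

2970.0 m^3


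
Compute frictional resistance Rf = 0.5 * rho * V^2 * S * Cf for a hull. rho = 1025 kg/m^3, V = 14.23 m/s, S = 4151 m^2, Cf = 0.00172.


Formula: Rf = 0.5 * rho * V^2 * S * Cf
Step 1 — V^2 = 14.23^2 = 202.4929
Step 2 — 0.5 * rho * V^2 = 0.5 * 1025 * 202.4929 = 103777.61125
Step 3 — Rf = 103777.61125 * 4151 * 0.00172 ≈ 740940 N (5 s.f.)

740940 N


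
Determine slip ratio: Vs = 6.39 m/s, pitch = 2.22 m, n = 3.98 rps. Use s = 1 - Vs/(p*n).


Formula: s = 1 - Vs / (p * n)
Step 1 — p * n = 2.22 * 3.98 = 8.8356
Step 2 — Vs / (p*n) = 6.39 / 8.8356 = 0.723211 (6 d.p.)
Step 3 — s = 1 - 0.723211 = 0.276789

0.276789


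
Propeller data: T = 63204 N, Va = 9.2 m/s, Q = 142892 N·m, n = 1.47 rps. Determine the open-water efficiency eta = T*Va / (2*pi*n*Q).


Formula: eta = T * Va / (2 * pi * n * Q)
Step 1 — numerator = T * Va = 63204 * 9.2 = 581476.8
Step 2 — 2 * pi * n = 2 * pi * 1.47 = 9.236282
Step 3 — denominator = 9.236282 * 142892 = 1319790.81
Step 4 — eta = 581476.8 / 1319790.81 ≈ 0.44058 (5 s.f.)

0.44058


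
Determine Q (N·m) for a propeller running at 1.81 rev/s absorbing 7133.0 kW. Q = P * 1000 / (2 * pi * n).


Formula: Q = P_W / (2 * pi * n)
Step 1 — P_W = 7133.0 kW * 1000 = 7133000.0 W
Step 2 — 2 * pi * n = 2 * pi * 1.81 = 11.372565
Step 3 — Q = 7133000.0 / 11.372565 ≈ 627210 N·m (5 s.f.)

627210 N·m


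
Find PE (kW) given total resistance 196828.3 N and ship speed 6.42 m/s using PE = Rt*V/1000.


Formula: PE = Rt * V / 1000 (kW)
Step 1 — PE (W) = 196828.3 * 6.42 = 1263637.686 W
Step 2 — PE (kW) = 1263637.686 / 1000 ≈ 1263.6 kW (5 s.f.)

1263.6 kW


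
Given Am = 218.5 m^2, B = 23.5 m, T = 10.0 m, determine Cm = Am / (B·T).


Formula: Cm = Am / (B * T)
Step 1 — B * T = 23.5 * 10.0 = 235.0 m^2
Step 2 — Cm = 218.5 / 235.0 ≈ 0.92979 (5 s.f.)

0.92979


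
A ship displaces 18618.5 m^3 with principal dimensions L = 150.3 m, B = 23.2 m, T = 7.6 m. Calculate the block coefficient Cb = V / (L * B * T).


Formula: Cb = V / (L * B * T)
Step 1 — L * B * T = 150.3 * 23.2 * 7.6 = 26500.896 m^3
Step 2 — Cb = 18618.5 / 26500.896 ≈ 0.70256 (5 s.f.)

0.70256


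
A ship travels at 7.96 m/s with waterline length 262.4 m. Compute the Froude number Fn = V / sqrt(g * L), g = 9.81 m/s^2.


Formula: Fn = V / sqrt(g * L)
Step 1 — g * L = 9.81 * 262.4 = 2574.144
Step 2 — sqrt(g * L) = sqrt(2574.144) = 50.736023
Step 3 — Fn = 7.96 / 50.736023 ≈ 0.15689 (5 s.f.)

0.15689


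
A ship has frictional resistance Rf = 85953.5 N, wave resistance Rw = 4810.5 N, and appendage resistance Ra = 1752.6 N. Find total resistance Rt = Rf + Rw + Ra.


Formula: Rt = Rf + Rw + Ra
Substituting: Rt = 85953.5 + 4810.5 + 1752.6
Result: Rt = 92516.6 N

92516.6 N


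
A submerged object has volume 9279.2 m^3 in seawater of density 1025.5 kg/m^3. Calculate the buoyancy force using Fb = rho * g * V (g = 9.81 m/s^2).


Formula: Fb = rho * g * V
Substituting: Fb = 1025.5 * 9.81 * 9279.2
Intermediate: 1025.5 * 9.81 = 10060.155
Result: Fb = 10060.155 * 9279.2 ≈ 93350000 N (5 s.f.)

93350000 N


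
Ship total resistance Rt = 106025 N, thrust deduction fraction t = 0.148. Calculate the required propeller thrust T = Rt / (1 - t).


Formula: T = Rt / (1 - t)
Step 1 — (1 - t) = 1 - 0.148 = 0.852
Step 2 — T = 106025 / 0.852 ≈ 124440 N (5 s.f.)

124440 N


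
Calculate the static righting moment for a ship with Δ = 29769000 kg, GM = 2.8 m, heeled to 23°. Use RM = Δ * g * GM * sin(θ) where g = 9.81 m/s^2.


Formula: GZ = GM * sin(theta); RM = disp * g * GZ
Step 1 — GZ = 2.8 * sin(23°) = 2.8 * 0.390731 = 1.094047 m
Step 2 — RM = 29769000 * 9.81 * 1.094047 ≈ 319500000 N·m (5 s.f.)

319500000 N·m


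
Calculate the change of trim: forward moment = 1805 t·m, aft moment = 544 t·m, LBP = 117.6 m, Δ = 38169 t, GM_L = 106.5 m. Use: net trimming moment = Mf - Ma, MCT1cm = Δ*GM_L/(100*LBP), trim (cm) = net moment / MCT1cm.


Formula: net trimming moment = Mf - Ma; MCT1cm = Δ*GM_L/(100*LBP); trim = net moment / MCT1cm
Step 1 — net trimming moment = 1805 - 544 = 1261 t·m
Step 2 — MCT1cm = 38169 * 106.5 / (100 * 117.6) = 345.6631 t·m/cm
Step 3 — trim = 1261 / 345.6631 ≈ 3.6481 cm (5 s.f.)

3.6481 cm


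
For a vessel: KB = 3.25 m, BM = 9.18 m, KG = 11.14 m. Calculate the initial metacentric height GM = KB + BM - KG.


Formula: GM = KB + BM - KG
Step 1 — KM = KB + BM = 3.25 + 9.18 = 12.43 m
Step 2 — GM = KM - KG = 12.43 - 11.14 = 1.29 m

1.29 m


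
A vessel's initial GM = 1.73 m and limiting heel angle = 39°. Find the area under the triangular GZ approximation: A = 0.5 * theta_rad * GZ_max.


Formula: GZ_max = GM * sin(theta); Area = 0.5 * theta_rad * GZ_max
Step 1 — GZ_max = 1.73 * sin(39°) = 1.73 * 0.62932 = 1.088724 m
Step 2 — theta_rad = 39 * pi/180 = 0.680678 rad
Step 3 — Area = 0.5 * 0.680678 * 1.088724 ≈ 0.37054 m·rad (5 s.f.)

0.37054 m·rad
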